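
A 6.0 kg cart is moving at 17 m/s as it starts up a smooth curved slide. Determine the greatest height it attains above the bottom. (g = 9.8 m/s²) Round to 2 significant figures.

Setting KE at the bottom equal to PE gained: ½mv² = mgh
h = v²/(2g) = 17²/(2 × 9.8) = 14.74 m

h = 15 m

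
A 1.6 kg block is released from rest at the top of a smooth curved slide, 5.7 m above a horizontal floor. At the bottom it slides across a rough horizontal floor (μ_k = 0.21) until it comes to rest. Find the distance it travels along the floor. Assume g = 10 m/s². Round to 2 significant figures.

d = 27 m

Energy bookkeeping (friction removes W_f = μ_k N d):
At rest all PE has been dissipated by friction: mgh = μ_k m g d
d = h/μ_k = 5.7/0.21 = 27.14 m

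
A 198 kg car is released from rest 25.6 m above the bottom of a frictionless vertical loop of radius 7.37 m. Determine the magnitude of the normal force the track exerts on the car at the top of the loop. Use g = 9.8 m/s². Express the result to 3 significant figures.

N = 3780 N

Energy from release to top (height 2r): mgh = ½mv_top² + mg(2r)
v_top² = 2g(h − 2r) = 2(9.8)(25.6 − 14.74) = 212.86 m²/s²
At the top, both N and weight point toward the centre: N + mg = mv_top²/r
N = m(v_top²/r − g) = 198(212.86/7.37 − 9.8) = 3778 N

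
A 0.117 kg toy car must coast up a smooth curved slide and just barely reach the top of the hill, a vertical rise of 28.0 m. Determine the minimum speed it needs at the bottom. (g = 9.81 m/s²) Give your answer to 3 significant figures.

At the top it is momentarily at rest, so all KE converts to PE: ½mv² = mgh
v = √(2gh) = √(2 × 9.81 × 28.0) = 23.44 m/s

v = 23.4 m/s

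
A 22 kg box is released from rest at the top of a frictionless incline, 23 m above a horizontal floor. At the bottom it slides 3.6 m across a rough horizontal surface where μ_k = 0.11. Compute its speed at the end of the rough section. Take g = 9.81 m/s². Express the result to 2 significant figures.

v = 21 m/s

Energy at the top = energy at the end + work done against friction:
mgh = ½mv² + μ_k m g d
W_f = μ_k mg d = (0.11)(22)(9.81)(3.6) = 85.46 J
½mv² = mgh − W_f = 4963.9 − 85.46 = 4878.4 J
v = √(2 × 4878.4/22) = 21.06 m/s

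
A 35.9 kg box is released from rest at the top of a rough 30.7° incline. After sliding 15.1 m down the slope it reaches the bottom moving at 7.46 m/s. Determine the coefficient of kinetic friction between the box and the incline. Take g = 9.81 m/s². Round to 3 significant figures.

Energy balance down the incline: mg L sinθ − ½mv² = μ_k (mg cosθ) L
mgL sinθ = 2715.0 J; ½mv² = 998.95 J
W_f = 2715.0 − 998.95 = 1716 J
μ_k = W_f/(mg cosθ · L) = 1716/(302.8 × 15.1) = 0.3753

μ_k = 0.375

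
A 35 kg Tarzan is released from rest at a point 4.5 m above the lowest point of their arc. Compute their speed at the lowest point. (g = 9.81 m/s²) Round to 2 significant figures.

v = 9.4 m/s

By conservation of mechanical energy, mgh = ½mv²
v = √(2gh) = √(2 × 9.81 × 4.5) = √88.290 = 9.396 m/s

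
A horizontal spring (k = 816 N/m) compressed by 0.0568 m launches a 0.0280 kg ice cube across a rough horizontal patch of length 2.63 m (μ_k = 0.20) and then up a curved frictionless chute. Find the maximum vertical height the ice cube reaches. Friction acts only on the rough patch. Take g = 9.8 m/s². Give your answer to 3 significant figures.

h = 4.27 m

Spring energy: E₀ = ½kx² = ½(816)(0.0568)² = 1.3163 J
Friction: W_f = μ_k mg d = (0.20)(0.0280)(9.8)(2.63) = 0.1443 J
Energy at base of ramp: E = 1.3163 − 0.1443 = 1.1720 J
At max height all remaining energy is PE: mgh = E ⇒ h = E/(mg) = 1.1720/(0.0280 × 9.8) = 4.271 m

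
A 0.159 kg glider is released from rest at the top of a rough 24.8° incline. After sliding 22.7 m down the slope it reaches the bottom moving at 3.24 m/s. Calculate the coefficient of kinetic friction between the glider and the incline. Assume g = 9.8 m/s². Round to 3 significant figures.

Energy balance down the incline: mg L sinθ − ½mv² = μ_k (mg cosθ) L
mgL sinθ = 14.836 J; ½mv² = 0.83456 J
W_f = 14.836 − 0.83456 = 14.00 J
μ_k = W_f/(mg cosθ · L) = 14.00/(1.414 × 22.7) = 0.4361

μ_k = 0.436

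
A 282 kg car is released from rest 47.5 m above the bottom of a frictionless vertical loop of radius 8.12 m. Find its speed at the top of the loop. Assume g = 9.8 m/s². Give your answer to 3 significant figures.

v = 24.8 m/s

Energy conservation: mgh = ½mv_top² + mg(2r)
v_top² = 2g(h − 2r) = 2(9.8)(47.5 − 16.24) = 612.7
v_top = 24.75 m/s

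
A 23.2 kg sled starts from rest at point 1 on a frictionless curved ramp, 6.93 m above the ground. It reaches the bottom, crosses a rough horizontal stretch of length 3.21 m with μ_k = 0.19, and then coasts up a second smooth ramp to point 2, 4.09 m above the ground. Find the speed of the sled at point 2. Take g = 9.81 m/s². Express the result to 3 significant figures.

Energy at 1: mgh₁ = (23.2)(9.81)(6.93) = 1577.2 J
Friction loss: W_f = μ_k mg d = 138.8 J
At 2: ½mv² + mgh₂ = mgh₁ − W_f
½mv² = 1577.2 − 138.8 − 930.85 = 507.55 J
v = √(2 × 507.55/23.2) = 6.615 m/s

v = 6.61 m/s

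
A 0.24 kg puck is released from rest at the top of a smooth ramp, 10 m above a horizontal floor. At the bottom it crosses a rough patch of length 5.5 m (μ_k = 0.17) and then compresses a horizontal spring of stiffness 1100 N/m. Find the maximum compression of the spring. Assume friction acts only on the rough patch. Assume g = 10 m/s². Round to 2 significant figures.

Initial energy: E₁ = mgh = (0.24)(10)(10) = 24.000 J
Friction removes W_f = μ_k mg d = (0.17)(0.24)(10)(5.5) = 2.244 J
Energy reaching the spring: E = 24.000 − 2.244 = 21.756 J
At max compression ½kx² = E ⇒ x = √(2E/k) = √(2 × 21.756/1100) = 0.1989 m

x = 0.20 m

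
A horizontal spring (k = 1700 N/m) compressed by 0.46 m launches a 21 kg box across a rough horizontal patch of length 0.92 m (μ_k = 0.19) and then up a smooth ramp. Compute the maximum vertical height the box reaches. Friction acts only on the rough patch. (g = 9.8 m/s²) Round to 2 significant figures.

Spring energy: E₀ = ½kx² = ½(1700)(0.46)² = 179.86 J
Friction: W_f = μ_k mg d = (0.19)(21)(9.8)(0.92) = 35.97 J
Energy at base of ramp: E = 179.86 − 35.97 = 143.89 J
At max height all remaining energy is PE: mgh = E ⇒ h = E/(mg) = 143.89/(21 × 9.8) = 0.6992 m

h = 0.70 m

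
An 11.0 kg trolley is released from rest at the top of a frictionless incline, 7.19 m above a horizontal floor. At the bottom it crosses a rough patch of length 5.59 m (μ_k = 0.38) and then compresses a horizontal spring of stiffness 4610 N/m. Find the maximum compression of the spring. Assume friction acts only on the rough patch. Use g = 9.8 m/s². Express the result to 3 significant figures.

x = 0.487 m

Initial energy: E₁ = mgh = (11.0)(9.8)(7.19) = 775.08 J
Friction removes W_f = μ_k mg d = (0.38)(11.0)(9.8)(5.59) = 229.0 J
Energy reaching the spring: E = 775.08 − 229.0 = 546.09 J
At max compression ½kx² = E ⇒ x = √(2E/k) = √(2 × 546.09/4610) = 0.4867 m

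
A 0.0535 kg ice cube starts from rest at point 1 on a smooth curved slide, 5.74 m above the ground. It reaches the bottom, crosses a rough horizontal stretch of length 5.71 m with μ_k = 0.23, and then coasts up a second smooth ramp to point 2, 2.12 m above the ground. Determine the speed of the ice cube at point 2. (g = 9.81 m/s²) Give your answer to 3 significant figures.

v = 6.73 m/s

Energy at 1: mgh₁ = (0.0535)(9.81)(5.74) = 3.0126 J
Friction loss: W_f = μ_k mg d = 0.6893 J
At 2: ½mv² + mgh₂ = mgh₁ − W_f
½mv² = 3.0126 − 0.6893 − 1.1127 = 1.2106 J
v = √(2 × 1.2106/0.0535) = 6.727 m/s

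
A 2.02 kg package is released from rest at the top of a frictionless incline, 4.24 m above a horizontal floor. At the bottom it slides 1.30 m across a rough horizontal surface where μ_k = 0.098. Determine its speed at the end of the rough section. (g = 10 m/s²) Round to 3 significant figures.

v = 9.07 m/s

Applying the work–energy principle:
mgh = ½mv² + μ_k m g d
W_f = μ_k mg d = (0.098)(2.02)(10)(1.30) = 2.573 J
½mv² = mgh − W_f = 85.648 − 2.573 = 83.075 J
v = √(2 × 83.075/2.02) = 9.069 m/s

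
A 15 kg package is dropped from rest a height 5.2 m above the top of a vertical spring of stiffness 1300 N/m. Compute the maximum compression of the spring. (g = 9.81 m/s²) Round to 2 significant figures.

Measuring PE from the top of the relaxed spring, at max compression the package has dropped H + x with zero KE, so:
mg(H + x) = ½kx²
½(1300)x² − (15)(9.81)x − (15)(9.81)(5.2) = 0
650.0x² − 147.2x − 765.2 = 0
x = [147.2 + √(21653 + 1.9895e+06)]/(2 × 650.0) = 1.204 m

x = 1.2 m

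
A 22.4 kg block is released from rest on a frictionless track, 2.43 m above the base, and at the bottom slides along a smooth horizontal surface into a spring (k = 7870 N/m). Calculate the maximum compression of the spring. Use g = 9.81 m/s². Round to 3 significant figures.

x = 0.368 m

At max compression the block is momentarily at rest: mgh = ½kx²
x = √(2mgh/k) = √(2 × 22.4 × 9.81 × 2.43 / 7870) = 0.3684 m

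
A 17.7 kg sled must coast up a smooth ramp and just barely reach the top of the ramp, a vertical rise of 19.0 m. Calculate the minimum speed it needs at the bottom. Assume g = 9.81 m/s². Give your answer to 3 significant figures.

v = 19.3 m/s

At the top it is momentarily at rest, so all KE converts to PE: ½mv² = mgh
v = √(2gh) = √(2 × 9.81 × 19.0) = 19.31 m/s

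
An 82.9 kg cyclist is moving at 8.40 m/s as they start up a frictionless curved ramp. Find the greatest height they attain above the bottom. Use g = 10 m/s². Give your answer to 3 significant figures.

h = 3.53 m

Setting KE at the bottom equal to PE gained: ½mv² = mgh
h = v²/(2g) = 8.40²/(2 × 10) = 3.528 m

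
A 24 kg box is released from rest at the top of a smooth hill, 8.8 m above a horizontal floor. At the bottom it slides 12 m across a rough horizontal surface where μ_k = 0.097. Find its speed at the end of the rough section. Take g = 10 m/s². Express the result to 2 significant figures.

v = 12 m/s

Energy at the top = energy at the end + work done against friction:
mgh = ½mv² + μ_k m g d
W_f = μ_k mg d = (0.097)(24)(10)(12) = 279.4 J
½mv² = mgh − W_f = 2112.0 − 279.4 = 1832.6 J
v = √(2 × 1832.6/24) = 12.36 m/s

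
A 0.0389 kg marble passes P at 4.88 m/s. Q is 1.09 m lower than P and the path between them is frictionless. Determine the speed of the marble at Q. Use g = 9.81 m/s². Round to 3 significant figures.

By conservation of mechanical energy, ½mv₀² + mgh = ½mv²
The mass cancels from both sides.
v² = v₀² + 2gh = (4.88)² + 2(9.81)(1.09) = 45.200
v = √45.200 = 6.723 m/s

v = 6.72 m/s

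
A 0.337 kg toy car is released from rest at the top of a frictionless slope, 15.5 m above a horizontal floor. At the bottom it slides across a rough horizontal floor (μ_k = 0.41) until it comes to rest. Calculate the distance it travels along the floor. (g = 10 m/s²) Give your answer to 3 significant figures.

d = 37.8 m

Applying the work–energy principle:
At rest all PE has been dissipated by friction: mgh = μ_k m g d
d = h/μ_k = 15.5/0.41 = 37.80 m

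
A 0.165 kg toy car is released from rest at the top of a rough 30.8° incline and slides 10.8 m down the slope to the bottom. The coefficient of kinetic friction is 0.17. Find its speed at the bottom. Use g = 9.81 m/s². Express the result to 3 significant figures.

Taking the bottom as reference, mgh = ½mv² + μ_k N L with h = L sinθ, N = mg cosθ:
mgh = mgL sinθ = (0.165)(9.81)(10.8)sin30.8° = 8.9512 J
W_f = μ_k mg cosθ · L = (0.17)(0.165)(9.81)cos30.8°·10.8 = 2.553 J
½mv² = 8.9512 − 2.553 = 6.3985 J
v = √(2 × 6.3985/0.165) = 8.807 m/s

v = 8.81 m/s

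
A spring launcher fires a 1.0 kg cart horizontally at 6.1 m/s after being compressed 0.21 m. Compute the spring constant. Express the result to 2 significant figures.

k = 840 N/m

Energy stored in the spring equals the launch KE: ½kx² = ½mv²
k = mv²/x² = (1.0)(6.1)²/(0.21)² = 843.8 N/m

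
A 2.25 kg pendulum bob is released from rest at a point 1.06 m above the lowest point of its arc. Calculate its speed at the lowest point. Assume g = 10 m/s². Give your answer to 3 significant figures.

By conservation of mechanical energy, mgh = ½mv²
The mass cancels from both sides.
v = √(2gh) = √(2 × 10 × 1.06) = √21.200 = 4.604 m/s

v = 4.60 m/s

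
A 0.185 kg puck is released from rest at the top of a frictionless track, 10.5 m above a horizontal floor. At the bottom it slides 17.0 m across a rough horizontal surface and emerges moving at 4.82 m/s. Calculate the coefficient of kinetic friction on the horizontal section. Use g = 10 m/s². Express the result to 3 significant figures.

Applying the work–energy principle:
mgh = ½mv² + μ_k m g d
mgh = 19.425 J; ½mv² = 2.1490 J
W_f = 19.425 − 2.1490 = 17.28 J
μ_k = W_f/(mg·d) = 17.28/(1.850 × 17.0) = 0.5493

μ_k = 0.549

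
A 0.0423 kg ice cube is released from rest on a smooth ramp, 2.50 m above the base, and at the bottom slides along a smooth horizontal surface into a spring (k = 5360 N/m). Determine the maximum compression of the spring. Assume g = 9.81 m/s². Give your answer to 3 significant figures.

x = 0.0197 m

At max compression the cube is momentarily at rest: mgh = ½kx²
x = √(2mgh/k) = √(2 × 0.0423 × 9.81 × 2.50 / 5360) = 0.01967 m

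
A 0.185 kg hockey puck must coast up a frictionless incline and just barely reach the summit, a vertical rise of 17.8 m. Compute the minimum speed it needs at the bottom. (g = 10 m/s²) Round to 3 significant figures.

v = 18.9 m/s

At the top it is momentarily at rest, so all KE converts to PE: ½mv² = mgh
v = √(2gh) = √(2 × 10 × 17.8) = 18.87 m/s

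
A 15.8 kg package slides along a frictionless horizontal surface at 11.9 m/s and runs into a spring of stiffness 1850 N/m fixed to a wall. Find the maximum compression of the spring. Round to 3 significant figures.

x = 1.10 m

Conservation of energy between contact and max compression: ½mv² = ½kx²
x = v√(m/k) = 11.9 × √(15.8/1850) = 1.100 m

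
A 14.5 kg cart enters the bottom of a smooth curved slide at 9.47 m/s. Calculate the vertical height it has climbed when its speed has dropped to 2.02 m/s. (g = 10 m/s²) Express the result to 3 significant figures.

Conservation of energy: ½mv₁² = ½mv₂² + mgh
h = (v₁² − v₂²)/(2g) = (9.47² − 2.02²)/(2 × 10) = 4.280 m

h = 4.28 m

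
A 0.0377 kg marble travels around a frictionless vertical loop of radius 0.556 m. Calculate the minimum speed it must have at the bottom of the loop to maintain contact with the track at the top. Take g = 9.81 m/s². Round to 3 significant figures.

v = 5.22 m/s

At the top: mg = mv_top²/r ⇒ v_top² = gr = 5.454 m²/s²
Energy from bottom to top (height 2r): ½mv_bot² = ½mv_top² + mg(2r)
v_bot² = gr + 4gr = 5gr = 27.27
v_bot = √(5gr) = 5.222 m/s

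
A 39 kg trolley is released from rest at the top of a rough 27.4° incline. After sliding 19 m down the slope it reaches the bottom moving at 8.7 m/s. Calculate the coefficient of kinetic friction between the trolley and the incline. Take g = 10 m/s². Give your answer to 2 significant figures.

mgh = ½mv² + μ_k (mg cosθ) L, with h = L sinθ
mgL sinθ = 3410.1 J; ½mv² = 1476.0 J
W_f = 3410.1 − 1476.0 = 1934 J
μ_k = W_f/(mg cosθ · L) = 1934/(346.2 × 19) = 0.2940

μ_k = 0.29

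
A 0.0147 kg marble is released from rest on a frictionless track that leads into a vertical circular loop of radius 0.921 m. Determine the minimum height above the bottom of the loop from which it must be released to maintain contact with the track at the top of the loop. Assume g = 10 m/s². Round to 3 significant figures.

h = 2.30 m

At the top, for minimum speed gravity alone supplies the centripetal force: mg = mv_top²/r ⇒ v_top² = gr = 9.210 m²/s²
Energy conservation from release height h to the top (height 2r): mgh = ½mv_top² + mg(2r)
h = v_top²/(2g) + 2r = r/2 + 2r = 5r/2 = 2.303 m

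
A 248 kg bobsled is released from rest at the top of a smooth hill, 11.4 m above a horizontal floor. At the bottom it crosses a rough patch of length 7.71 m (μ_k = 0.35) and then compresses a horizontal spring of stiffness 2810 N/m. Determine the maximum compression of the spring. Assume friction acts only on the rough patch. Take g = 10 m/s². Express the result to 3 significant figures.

Initial energy: E₁ = mgh = (248)(10)(11.4) = 28272 J
Friction removes W_f = μ_k mg d = (0.35)(248)(10)(7.71) = 6692 J
Energy reaching the spring: E = 28272 − 6692 = 21580 J
At max compression ½kx² = E ⇒ x = √(2E/k) = √(2 × 21580/2810) = 3.919 m

x = 3.92 m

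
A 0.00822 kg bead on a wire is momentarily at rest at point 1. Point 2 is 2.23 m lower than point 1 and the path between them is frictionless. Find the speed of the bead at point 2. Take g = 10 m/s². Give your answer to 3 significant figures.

Mechanical energy is conserved (no friction): mgh = ½mv²
v = √(2gh) = √(2 × 10 × 2.23) = √44.600 = 6.678 m/s

v = 6.68 m/s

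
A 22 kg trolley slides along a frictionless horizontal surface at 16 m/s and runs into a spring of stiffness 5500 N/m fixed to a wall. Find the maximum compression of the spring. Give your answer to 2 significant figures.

Conservation of energy between contact and max compression: ½mv² = ½kx²
x = v√(m/k) = 16 × √(22/5500) = 1.012 m

x = 1.0 m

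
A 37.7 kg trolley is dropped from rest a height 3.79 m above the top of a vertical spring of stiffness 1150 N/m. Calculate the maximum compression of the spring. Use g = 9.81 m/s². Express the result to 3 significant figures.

x = 1.92 m

Measuring PE from the top of the relaxed spring, at max compression the trolley has dropped H + x with zero KE, so:
mg(H + x) = ½kx²
½(1150)x² − (37.7)(9.81)x − (37.7)(9.81)(3.79) = 0
575.0x² − 369.8x − 1402 = 0
x = [369.8 + √(136779 + 3.2239e+06)]/(2 × 575.0) = 1.916 m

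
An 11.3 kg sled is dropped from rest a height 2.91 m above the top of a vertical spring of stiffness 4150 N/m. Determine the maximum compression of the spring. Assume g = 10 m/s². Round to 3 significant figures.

Measuring PE from the top of the relaxed spring, at max compression the sled has dropped H + x with zero KE, so:
mg(H + x) = ½kx²
½(4150)x² − (11.3)(10)x − (11.3)(10)(2.91) = 0
2075x² − 113.0x − 328.8 = 0
x = [113.0 + √(12769 + 2.7293e+06)]/(2 × 2075) = 0.4262 m

x = 0.426 m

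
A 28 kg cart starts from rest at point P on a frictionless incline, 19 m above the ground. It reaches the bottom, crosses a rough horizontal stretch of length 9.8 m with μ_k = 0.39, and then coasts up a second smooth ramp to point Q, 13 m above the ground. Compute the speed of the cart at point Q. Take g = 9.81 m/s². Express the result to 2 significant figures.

Energy at P: mgh₁ = (28)(9.81)(19) = 5218.9 J
Friction loss: W_f = μ_k mg d = 1050 J
At Q: ½mv² + mgh₂ = mgh₁ − W_f
½mv² = 5218.9 − 1050 − 3570.8 = 598.25 J
v = √(2 × 598.25/28) = 6.537 m/s

v = 6.5 m/s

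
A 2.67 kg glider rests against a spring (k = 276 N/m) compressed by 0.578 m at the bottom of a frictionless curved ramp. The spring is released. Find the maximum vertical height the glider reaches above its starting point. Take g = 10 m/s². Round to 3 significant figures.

Energy conservation from release to the highest point: ½kx² = mgh
h = kx²/(2mg) = (276)(0.578)²/(2 × 2.67 × 10) = 1.727 m

h = 1.73 m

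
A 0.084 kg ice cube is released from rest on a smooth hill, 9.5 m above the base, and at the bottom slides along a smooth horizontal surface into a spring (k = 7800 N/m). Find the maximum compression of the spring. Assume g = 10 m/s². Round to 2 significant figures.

At max compression the cube is momentarily at rest: mgh = ½kx²
x = √(2mgh/k) = √(2 × 0.084 × 10 × 9.5 / 7800) = 0.04523 m

x = 0.045 m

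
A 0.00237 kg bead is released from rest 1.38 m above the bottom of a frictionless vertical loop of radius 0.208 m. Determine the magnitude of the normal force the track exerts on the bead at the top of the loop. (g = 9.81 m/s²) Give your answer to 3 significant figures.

N = 0.192 N

Energy from release to top (height 2r): mgh = ½mv_top² + mg(2r)
v_top² = 2g(h − 2r) = 2(9.81)(1.38 − 0.4160) = 18.914 m²/s²
At the top, both N and weight point toward the centre: N + mg = mv_top²/r
N = m(v_top²/r − g) = 0.00237(18.914/0.208 − 9.81) = 0.1923 N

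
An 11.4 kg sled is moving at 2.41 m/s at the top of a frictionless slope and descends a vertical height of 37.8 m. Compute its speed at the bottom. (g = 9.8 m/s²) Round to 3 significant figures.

v = 27.3 m/s

By conservation of mechanical energy, ½mv₀² + mgh = ½mv²
v² = v₀² + 2gh = (2.41)² + 2(9.8)(37.8) = 746.69
v = √746.69 = 27.33 m/s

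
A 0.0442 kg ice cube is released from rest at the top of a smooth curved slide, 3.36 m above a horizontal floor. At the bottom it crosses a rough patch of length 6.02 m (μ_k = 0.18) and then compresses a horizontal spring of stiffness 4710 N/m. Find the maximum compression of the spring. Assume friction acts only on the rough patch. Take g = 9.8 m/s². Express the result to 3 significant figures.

Initial energy: E₁ = mgh = (0.0442)(9.8)(3.36) = 1.4554 J
Friction removes W_f = μ_k mg d = (0.18)(0.0442)(9.8)(6.02) = 0.4694 J
Energy reaching the spring: E = 1.4554 − 0.4694 = 0.98605 J
At max compression ½kx² = E ⇒ x = √(2E/k) = √(2 × 0.98605/4710) = 0.02046 m

x = 0.0205 m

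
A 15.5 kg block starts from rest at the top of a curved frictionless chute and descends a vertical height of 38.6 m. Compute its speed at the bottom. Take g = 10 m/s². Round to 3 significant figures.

v = 27.8 m/s

By conservation of mechanical energy, mgh = ½mv²
v = √(2gh) = √(2 × 10 × 38.6) = √772.00 = 27.78 m/s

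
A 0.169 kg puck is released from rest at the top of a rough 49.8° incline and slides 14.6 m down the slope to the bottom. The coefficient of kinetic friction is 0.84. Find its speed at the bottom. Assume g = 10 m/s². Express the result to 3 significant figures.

v = 8.04 m/s

Taking the bottom as reference, mgh = ½mv² + μ_k N L with h = L sinθ, N = mg cosθ:
mgh = mgL sinθ = (0.169)(10)(14.6)sin49.8° = 18.846 J
W_f = μ_k mg cosθ · L = (0.84)(0.169)(10)cos49.8°·14.6 = 13.38 J
½mv² = 18.846 − 13.38 = 5.4680 J
v = √(2 × 5.4680/0.169) = 8.044 m/s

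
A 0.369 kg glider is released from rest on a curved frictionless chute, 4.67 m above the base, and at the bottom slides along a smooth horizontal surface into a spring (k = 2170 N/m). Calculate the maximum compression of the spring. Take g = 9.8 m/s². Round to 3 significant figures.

At max compression the glider is momentarily at rest: mgh = ½kx²
x = √(2mgh/k) = √(2 × 0.369 × 9.8 × 4.67 / 2170) = 0.1248 m

x = 0.125 m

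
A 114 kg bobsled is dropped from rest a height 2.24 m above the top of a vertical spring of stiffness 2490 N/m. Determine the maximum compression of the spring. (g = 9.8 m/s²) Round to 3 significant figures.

x = 1.94 m

Take the reference level at the top of the uncompressed spring. At max compression the bobsled has fallen H + x and is momentarily at rest:
mg(H + x) = ½kx²
½(2490)x² − (114)(9.8)x − (114)(9.8)(2.24) = 0
1245x² − 1117x − 2503 = 0
x = [1117 + √(1.248e+06 + 1.2463e+07)]/(2 × 1245) = 1.936 m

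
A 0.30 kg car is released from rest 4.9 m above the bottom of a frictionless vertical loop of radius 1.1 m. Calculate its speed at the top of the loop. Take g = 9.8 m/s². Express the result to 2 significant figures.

v = 7.3 m/s

Energy conservation: mgh = ½mv_top² + mg(2r)
v_top² = 2g(h − 2r) = 2(9.8)(4.9 − 2.200) = 52.92
v_top = 7.275 m/s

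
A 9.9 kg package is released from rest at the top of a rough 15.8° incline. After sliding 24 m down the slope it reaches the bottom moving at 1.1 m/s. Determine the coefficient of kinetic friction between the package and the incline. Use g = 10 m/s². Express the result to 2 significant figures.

mgh = ½mv² + μ_k (mg cosθ) L, with h = L sinθ
mgL sinθ = 646.94 J; ½mv² = 5.9895 J
W_f = 646.94 − 5.9895 = 640.9 J
μ_k = W_f/(mg cosθ · L) = 640.9/(95.26 × 24) = 0.2804

μ_k = 0.28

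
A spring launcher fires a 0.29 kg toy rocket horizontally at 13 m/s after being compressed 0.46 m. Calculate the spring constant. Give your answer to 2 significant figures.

k = 230 N/m

Energy stored in the spring equals the launch KE: ½kx² = ½mv²
k = mv²/x² = (0.29)(13)²/(0.46)² = 231.6 N/m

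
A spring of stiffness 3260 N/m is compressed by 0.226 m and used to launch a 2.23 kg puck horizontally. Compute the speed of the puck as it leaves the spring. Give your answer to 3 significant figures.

Spring PE converts entirely to kinetic energy: ½kx² = ½mv²
v = x√(k/m) = 0.226 × √(3260/2.23) = 8.641 m/s

v = 8.64 m/s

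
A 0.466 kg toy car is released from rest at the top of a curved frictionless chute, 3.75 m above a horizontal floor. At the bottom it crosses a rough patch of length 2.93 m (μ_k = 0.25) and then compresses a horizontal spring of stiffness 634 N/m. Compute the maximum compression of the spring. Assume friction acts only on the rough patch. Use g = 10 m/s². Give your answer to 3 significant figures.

Initial energy: E₁ = mgh = (0.466)(10)(3.75) = 17.475 J
Friction removes W_f = μ_k mg d = (0.25)(0.466)(10)(2.93) = 3.413 J
Energy reaching the spring: E = 17.475 − 3.413 = 14.062 J
At max compression ½kx² = E ⇒ x = √(2E/k) = √(2 × 14.062/634) = 0.2106 m

x = 0.211 m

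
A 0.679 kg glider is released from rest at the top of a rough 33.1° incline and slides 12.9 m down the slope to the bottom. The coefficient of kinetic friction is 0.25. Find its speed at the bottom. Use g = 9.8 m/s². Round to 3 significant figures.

v = 9.23 m/s

Taking the bottom as reference, mgh = ½mv² + μ_k N L with h = L sinθ, N = mg cosθ:
mgh = mgL sinθ = (0.679)(9.8)(12.9)sin33.1° = 46.877 J
W_f = μ_k mg cosθ · L = (0.25)(0.679)(9.8)cos33.1°·12.9 = 17.98 J
½mv² = 46.877 − 17.98 = 28.900 J
v = √(2 × 28.900/0.679) = 9.226 m/s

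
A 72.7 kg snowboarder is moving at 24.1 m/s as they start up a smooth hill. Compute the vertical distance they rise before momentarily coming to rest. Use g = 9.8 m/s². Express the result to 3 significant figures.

Setting KE at the bottom equal to PE gained: ½mv² = mgh
h = v²/(2g) = 24.1²/(2 × 9.8) = 29.63 m

h = 29.6 m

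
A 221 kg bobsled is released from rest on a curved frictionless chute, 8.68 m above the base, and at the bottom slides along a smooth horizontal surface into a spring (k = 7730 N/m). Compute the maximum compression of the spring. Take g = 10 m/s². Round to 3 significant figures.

x = 2.23 m

Energy conservation (no friction) from release to max compression: mgh = ½kx²
x = √(2mgh/k) = √(2 × 221 × 10 × 8.68 / 7730) = 2.228 m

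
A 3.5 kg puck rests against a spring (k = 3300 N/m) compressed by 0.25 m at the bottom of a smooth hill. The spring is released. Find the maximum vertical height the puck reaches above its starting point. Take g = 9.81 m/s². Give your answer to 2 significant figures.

At maximum height the puck is at rest, so ½kx² = mgh
h = kx²/(2mg) = (3300)(0.25)²/(2 × 3.5 × 9.81) = 3.003 m

h = 3.0 m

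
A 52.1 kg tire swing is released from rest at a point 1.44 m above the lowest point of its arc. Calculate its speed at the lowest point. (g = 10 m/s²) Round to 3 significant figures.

v = 5.37 m/s

By conservation of mechanical energy, mgh = ½mv²
v = √(2gh) = √(2 × 10 × 1.44) = √28.800 = 5.367 m/s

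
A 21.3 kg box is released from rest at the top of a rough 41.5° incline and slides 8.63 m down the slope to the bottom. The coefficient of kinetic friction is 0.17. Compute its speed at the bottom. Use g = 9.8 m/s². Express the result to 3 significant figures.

Taking the bottom as reference, mgh = ½mv² + μ_k N L with h = L sinθ, N = mg cosθ:
mgh = mgL sinθ = (21.3)(9.8)(8.63)sin41.5° = 1193.7 J
W_f = μ_k mg cosθ · L = (0.17)(21.3)(9.8)cos41.5°·8.63 = 229.4 J
½mv² = 1193.7 − 229.4 = 964.30 J
v = √(2 × 964.30/21.3) = 9.515 m/s

v = 9.52 m/s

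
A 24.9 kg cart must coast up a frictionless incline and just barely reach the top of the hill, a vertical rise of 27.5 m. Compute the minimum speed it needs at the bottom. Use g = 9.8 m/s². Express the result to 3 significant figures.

v = 23.2 m/s

At the top it is momentarily at rest, so all KE converts to PE: ½mv² = mgh
v = √(2gh) = √(2 × 9.8 × 27.5) = 23.22 m/s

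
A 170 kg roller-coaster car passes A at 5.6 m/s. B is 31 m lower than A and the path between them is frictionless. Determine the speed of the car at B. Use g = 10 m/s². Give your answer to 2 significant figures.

Energy conservation between the two points: ½mv₀² + mgh = ½mv²
v² = v₀² + 2gh = (5.6)² + 2(10)(31) = 651.36
v = √651.36 = 25.52 m/s

v = 26 m/s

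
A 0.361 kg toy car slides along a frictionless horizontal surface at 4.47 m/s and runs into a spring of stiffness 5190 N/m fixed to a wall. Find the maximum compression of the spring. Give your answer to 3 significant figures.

All KE is stored as spring PE at maximum compression: ½mv² = ½kx²
x = v√(m/k) = 4.47 × √(0.361/5190) = 0.03728 m

x = 0.0373 m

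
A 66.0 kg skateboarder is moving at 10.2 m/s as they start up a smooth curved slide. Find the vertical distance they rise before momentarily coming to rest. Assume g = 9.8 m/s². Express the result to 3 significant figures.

By energy conservation, ½mv² = mgh
h = v²/(2g) = 10.2²/(2 × 9.8) = 5.308 m

h = 5.31 m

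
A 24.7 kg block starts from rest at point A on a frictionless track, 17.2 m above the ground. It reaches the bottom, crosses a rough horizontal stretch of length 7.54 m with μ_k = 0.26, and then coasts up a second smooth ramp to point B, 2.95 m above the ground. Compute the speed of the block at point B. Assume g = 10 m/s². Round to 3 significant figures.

Energy at A: mgh₁ = (24.7)(10)(17.2) = 4248.4 J
Friction loss: W_f = μ_k mg d = 484.2 J
At B: ½mv² + mgh₂ = mgh₁ − W_f
½mv² = 4248.4 − 484.2 − 728.65 = 3035.5 J
v = √(2 × 3035.5/24.7) = 15.68 m/s

v = 15.7 m/s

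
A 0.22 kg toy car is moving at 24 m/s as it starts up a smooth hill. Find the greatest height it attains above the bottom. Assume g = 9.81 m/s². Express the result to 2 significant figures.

h = 29 m

Setting KE at the bottom equal to PE gained: ½mv² = mgh
h = v²/(2g) = 24²/(2 × 9.81) = 29.36 m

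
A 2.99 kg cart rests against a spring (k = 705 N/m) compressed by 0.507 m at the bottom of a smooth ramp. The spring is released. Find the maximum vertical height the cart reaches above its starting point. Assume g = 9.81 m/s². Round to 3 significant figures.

h = 3.09 m

All spring PE becomes gravitational PE at the highest point: ½kx² = mgh
h = kx²/(2mg) = (705)(0.507)²/(2 × 2.99 × 9.81) = 3.089 m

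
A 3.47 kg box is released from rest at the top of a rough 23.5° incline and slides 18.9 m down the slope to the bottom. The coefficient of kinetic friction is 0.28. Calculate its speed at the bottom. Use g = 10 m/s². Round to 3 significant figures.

v = 7.33 m/s

Energy: mgh = ½mv² + W_f, with h = L sinθ and W_f = μ_k (mg cosθ) L
mgh = mgL sinθ = (3.47)(10)(18.9)sin23.5° = 261.51 J
W_f = μ_k mg cosθ · L = (0.28)(3.47)(10)cos23.5°·18.9 = 168.4 J
½mv² = 261.51 − 168.4 = 93.110 J
v = √(2 × 93.110/3.47) = 7.326 m/s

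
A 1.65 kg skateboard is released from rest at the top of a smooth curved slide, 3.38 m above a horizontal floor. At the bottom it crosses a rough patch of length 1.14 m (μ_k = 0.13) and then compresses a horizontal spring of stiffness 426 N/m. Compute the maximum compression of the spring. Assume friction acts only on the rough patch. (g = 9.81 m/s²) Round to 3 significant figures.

x = 0.496 m

Initial energy: E₁ = mgh = (1.65)(9.81)(3.38) = 54.710 J
Friction removes W_f = μ_k mg d = (0.13)(1.65)(9.81)(1.14) = 2.399 J
Energy reaching the spring: E = 54.710 − 2.399 = 52.312 J
At max compression ½kx² = E ⇒ x = √(2E/k) = √(2 × 52.312/426) = 0.4956 m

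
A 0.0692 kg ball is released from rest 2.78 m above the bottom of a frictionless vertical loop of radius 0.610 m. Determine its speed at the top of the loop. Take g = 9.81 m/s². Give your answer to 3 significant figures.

v = 5.53 m/s

Energy conservation: mgh = ½mv_top² + mg(2r)
v_top² = 2g(h − 2r) = 2(9.81)(2.78 − 1.220) = 30.61
v_top = 5.532 m/s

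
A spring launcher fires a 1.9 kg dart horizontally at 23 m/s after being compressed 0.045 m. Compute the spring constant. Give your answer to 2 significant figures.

k = 500000 N/m

Energy stored in the spring equals the launch KE: ½kx² = ½mv²
k = mv²/x² = (1.9)(23)²/(0.045)² = 496346 N/m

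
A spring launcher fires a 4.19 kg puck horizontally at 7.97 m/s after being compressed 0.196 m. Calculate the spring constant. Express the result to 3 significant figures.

Spring PE at full compression equals KE at release: ½kx² = ½mv²
k = mv²/x² = (4.19)(7.97)²/(0.196)² = 6928 N/m

k = 6930 N/m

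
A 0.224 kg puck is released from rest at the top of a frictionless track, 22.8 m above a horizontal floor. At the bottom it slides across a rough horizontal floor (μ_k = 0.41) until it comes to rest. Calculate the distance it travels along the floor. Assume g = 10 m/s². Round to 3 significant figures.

Energy at the top = energy at the end + work done against friction:
At rest all PE has been dissipated by friction: mgh = μ_k m g d
d = h/μ_k = 22.8/0.41 = 55.61 m

d = 55.6 m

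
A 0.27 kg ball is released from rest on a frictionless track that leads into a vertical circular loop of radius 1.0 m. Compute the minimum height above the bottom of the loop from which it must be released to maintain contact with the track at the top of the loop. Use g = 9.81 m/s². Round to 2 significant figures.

h = 2.5 m

At the top, for minimum speed gravity alone supplies the centripetal force: mg = mv_top²/r ⇒ v_top² = gr = 9.810 m²/s²
Energy conservation from release height h to the top (height 2r): mgh = ½mv_top² + mg(2r)
h = v_top²/(2g) + 2r = r/2 + 2r = 5r/2 = 2.500 m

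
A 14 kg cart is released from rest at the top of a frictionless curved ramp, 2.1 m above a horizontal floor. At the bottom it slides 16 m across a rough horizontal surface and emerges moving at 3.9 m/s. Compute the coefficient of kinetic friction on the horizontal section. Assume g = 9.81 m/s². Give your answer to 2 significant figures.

Applying the work–energy principle:
mgh = ½mv² + μ_k m g d
mgh = 288.41 J; ½mv² = 106.47 J
W_f = 288.41 − 106.47 = 181.9 J
μ_k = W_f/(mg·d) = 181.9/(137.3 × 16) = 0.08280

μ_k = 0.083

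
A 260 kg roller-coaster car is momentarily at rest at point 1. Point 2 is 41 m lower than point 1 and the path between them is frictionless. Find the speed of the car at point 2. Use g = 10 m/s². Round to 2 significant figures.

Mechanical energy is conserved (no friction): mgh = ½mv²
v = √(2gh) = √(2 × 10 × 41) = √820.00 = 28.64 m/s

v = 29 m/s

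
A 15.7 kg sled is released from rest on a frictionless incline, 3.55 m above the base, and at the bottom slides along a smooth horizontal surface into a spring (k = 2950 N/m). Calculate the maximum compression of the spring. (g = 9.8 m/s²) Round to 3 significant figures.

Gravitational PE at the top equals spring PE at max compression: mgh = ½kx²
x = √(2mgh/k) = √(2 × 15.7 × 9.8 × 3.55 / 2950) = 0.6085 m

x = 0.609 m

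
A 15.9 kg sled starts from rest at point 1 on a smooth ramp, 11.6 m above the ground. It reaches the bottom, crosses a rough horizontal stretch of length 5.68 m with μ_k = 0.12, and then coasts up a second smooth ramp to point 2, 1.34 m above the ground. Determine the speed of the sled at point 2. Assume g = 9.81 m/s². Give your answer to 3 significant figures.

Energy at 1: mgh₁ = (15.9)(9.81)(11.6) = 1809.4 J
Friction loss: W_f = μ_k mg d = 106.3 J
At 2: ½mv² + mgh₂ = mgh₁ − W_f
½mv² = 1809.4 − 106.3 − 209.01 = 1494.0 J
v = √(2 × 1494.0/15.9) = 13.71 m/s

v = 13.7 m/s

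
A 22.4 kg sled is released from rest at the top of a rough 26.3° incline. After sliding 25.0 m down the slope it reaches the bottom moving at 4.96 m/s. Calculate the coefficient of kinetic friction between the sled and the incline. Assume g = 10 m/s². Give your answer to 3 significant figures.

mgh = ½mv² + μ_k (mg cosθ) L, with h = L sinθ
mgL sinθ = 2481.2 J; ½mv² = 275.54 J
W_f = 2481.2 − 275.54 = 2206 J
μ_k = W_f/(mg cosθ · L) = 2206/(200.8 × 25.0) = 0.4393

μ_k = 0.439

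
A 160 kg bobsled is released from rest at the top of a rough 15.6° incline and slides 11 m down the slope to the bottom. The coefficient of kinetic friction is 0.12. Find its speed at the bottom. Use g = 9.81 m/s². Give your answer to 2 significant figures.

v = 5.8 m/s

Taking the bottom as reference, mgh = ½mv² + μ_k N L with h = L sinθ, N = mg cosθ:
mgh = mgL sinθ = (160)(9.81)(11)sin15.6° = 4643.1 J
W_f = μ_k mg cosθ · L = (0.12)(160)(9.81)cos15.6°·11 = 1996 J
½mv² = 4643.1 − 1996 = 2647.5 J
v = √(2 × 2647.5/160) = 5.753 m/s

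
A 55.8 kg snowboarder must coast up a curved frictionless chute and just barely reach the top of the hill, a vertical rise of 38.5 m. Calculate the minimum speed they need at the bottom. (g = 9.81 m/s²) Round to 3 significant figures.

v = 27.5 m/s

At the top they are momentarily at rest, so all KE converts to PE: ½mv² = mgh
v = √(2gh) = √(2 × 9.81 × 38.5) = 27.48 m/s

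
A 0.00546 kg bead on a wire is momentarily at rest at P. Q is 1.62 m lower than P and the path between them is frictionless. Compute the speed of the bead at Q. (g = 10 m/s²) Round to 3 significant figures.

Energy conservation between the two points: mgh = ½mv²
v = √(2gh) = √(2 × 10 × 1.62) = √32.400 = 5.692 m/s

v = 5.69 m/s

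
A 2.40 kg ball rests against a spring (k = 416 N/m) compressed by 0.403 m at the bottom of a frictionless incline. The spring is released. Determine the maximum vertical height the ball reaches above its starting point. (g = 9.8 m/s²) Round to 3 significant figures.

At maximum height the ball is at rest, so ½kx² = mgh
h = kx²/(2mg) = (416)(0.403)²/(2 × 2.40 × 9.8) = 1.436 m

h = 1.44 m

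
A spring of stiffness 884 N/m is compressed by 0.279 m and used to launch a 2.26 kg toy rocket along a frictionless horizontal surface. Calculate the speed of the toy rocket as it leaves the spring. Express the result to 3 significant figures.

v = 5.52 m/s

The toy rocket leaves the spring when the spring is at natural length, so ½kx² = ½mv²
v = x√(k/m) = 0.279 × √(884/2.26) = 5.518 m/s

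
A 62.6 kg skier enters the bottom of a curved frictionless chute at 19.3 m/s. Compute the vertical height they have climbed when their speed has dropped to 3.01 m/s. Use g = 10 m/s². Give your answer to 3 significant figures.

h = 18.2 m

Energy balance between the two points: ½mv₁² = ½mv₂² + mgh
h = (v₁² − v₂²)/(2g) = (19.3² − 3.01²)/(2 × 10) = 18.17 m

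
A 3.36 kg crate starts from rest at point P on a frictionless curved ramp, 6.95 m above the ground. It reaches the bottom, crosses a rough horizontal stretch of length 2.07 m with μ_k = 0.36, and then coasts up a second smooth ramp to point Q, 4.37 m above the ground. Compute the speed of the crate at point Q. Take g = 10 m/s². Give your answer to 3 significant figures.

Energy at P: mgh₁ = (3.36)(10)(6.95) = 233.52 J
Friction loss: W_f = μ_k mg d = 25.04 J
At Q: ½mv² + mgh₂ = mgh₁ − W_f
½mv² = 233.52 − 25.04 − 146.83 = 61.649 J
v = √(2 × 61.649/3.36) = 6.058 m/s

v = 6.06 m/s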